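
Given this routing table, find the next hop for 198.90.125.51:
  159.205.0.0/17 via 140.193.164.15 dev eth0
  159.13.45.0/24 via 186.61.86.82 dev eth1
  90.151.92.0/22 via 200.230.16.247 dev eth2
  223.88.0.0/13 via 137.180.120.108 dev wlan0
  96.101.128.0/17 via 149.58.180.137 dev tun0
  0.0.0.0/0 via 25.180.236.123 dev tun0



Longest prefix match for 198.90.125.51:
  /17 159.205.0.0: no
  /24 159.13.45.0: no
  /22 90.151.92.0: no
  /13 223.88.0.0: no
  /17 96.101.128.0: no
  /0 0.0.0.0: MATCH
Selected: next-hop 25.180.236.123 via tun0 (matched /0)


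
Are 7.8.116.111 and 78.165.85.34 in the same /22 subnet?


Mask: 255.255.252.0
7.8.116.111 AND mask = 7.8.116.0
78.165.85.34 AND mask = 78.165.84.0
No, different subnets (7.8.116.0 vs 78.165.84.0)


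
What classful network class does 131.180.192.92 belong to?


First octet: 131
Binary: 10000011
10xxxxxx -> Class B (128-191)
Class B, default mask 255.255.0.0 (/16)


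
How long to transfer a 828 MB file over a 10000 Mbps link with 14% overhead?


Effective throughput = 10000 * (1 - 14/100) = 8600 Mbps
File size in Mb = 828 * 8 = 6624 Mb
Time = 6624 / 8600
Time = 0.7702 seconds


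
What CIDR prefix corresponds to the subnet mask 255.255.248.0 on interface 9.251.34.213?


Binary: 11111111.11111111.11111000.00000000
Count leading 1s
Prefix: /21


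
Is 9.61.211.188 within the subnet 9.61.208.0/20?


Subnet network: 9.61.208.0
Test IP AND mask: 9.61.208.0
Yes, 9.61.211.188 is in 9.61.208.0/20


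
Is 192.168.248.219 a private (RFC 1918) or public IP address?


RFC 1918 private ranges:
  10.0.0.0/8 (10.0.0.0 - 10.255.255.255)
  172.16.0.0/12 (172.16.0.0 - 172.31.255.255)
  192.168.0.0/16 (192.168.0.0 - 192.168.255.255)
Private (in 192.168.0.0/16)


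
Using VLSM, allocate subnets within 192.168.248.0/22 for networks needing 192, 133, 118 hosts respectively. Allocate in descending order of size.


192 hosts -> /24 (254 usable): 192.168.248.0/24
133 hosts -> /24 (254 usable): 192.168.249.0/24
118 hosts -> /25 (126 usable): 192.168.250.0/25
Allocation: 192.168.248.0/24 (192 hosts, 254 usable); 192.168.249.0/24 (133 hosts, 254 usable); 192.168.250.0/25 (118 hosts, 126 usable)


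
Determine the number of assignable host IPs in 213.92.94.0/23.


Host bits = 32 - 23 = 9
Total addresses = 2^9 = 512
Usable = total - 2 (network and broadcast)
Usable hosts: 510


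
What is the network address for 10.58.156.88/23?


IP:   00001010.00111010.10011100.01011000
Mask: 11111111.11111111.11111110.00000000
AND operation:
Net:  00001010.00111010.10011100.00000000
Network: 10.58.156.0/23


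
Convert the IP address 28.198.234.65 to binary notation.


28 = 00011100
198 = 11000110
234 = 11101010
65 = 01000001
Binary: 00011100.11000110.11101010.01000001


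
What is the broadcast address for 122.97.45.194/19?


Network: 122.97.32.0/19
Host bits = 13
Set all host bits to 1:
Broadcast: 122.97.63.255


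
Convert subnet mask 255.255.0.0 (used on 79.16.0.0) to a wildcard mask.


Subnet mask: 255.255.0.0
Wildcard = 255.255.255.255 - subnet mask
255 - 255 = 0
255 - 255 = 0
255 - 0 = 255
255 - 0 = 255
Wildcard: 0.0.255.255


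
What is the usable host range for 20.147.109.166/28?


Network: 20.147.109.160
Broadcast: 20.147.109.175
First usable = network + 1
Last usable = broadcast - 1
Range: 20.147.109.161 to 20.147.109.174


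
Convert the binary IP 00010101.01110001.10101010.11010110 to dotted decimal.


00010101 = 21
01110001 = 113
10101010 = 170
11010110 = 214
IP: 21.113.170.214


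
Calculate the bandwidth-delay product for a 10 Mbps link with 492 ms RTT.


BDP = bandwidth * RTT
= 10 Mbps * 492 ms
= 10 * 1e6 * 492 / 1000 bits
= 4920000 bits
= 615000 bytes
= 600.5859 KB
BDP = 4920000 bits (615000 bytes)


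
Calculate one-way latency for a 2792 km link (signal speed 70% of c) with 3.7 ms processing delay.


Speed = 0.7 * 3e5 km/s = 210000 km/s
Propagation delay = 2792 / 210000 = 0.0133 s = 13.2952 ms
Processing delay = 3.7 ms
Total one-way latency = 16.9952 ms


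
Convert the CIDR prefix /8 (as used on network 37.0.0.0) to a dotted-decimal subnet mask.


/8 means 8 network bits, 24 host bits
Binary: 11111111000000000000000000000000
Mask: 255.0.0.0


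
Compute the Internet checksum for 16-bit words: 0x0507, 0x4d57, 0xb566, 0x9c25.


Sum all words (with carry folding):
+ 0x0507 = 0x0507
+ 0x4d57 = 0x525e
+ 0xb566 = 0x07c5
+ 0x9c25 = 0xa3ea
One's complement: ~0xa3ea
Checksum = 0x5c15


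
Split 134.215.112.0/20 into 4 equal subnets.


New prefix = 20 + 2 = 22
Each subnet has 1024 addresses
  134.215.112.0/22
  134.215.116.0/22
  134.215.120.0/22
  134.215.124.0/22
Subnets: 134.215.112.0/22, 134.215.116.0/22, 134.215.120.0/22, 134.215.124.0/22


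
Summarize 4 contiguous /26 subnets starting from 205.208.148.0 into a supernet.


Original prefix: /26
Number of subnets: 4 = 2^2
New prefix = 26 - 2 = 24
Supernet: 205.208.148.0/24


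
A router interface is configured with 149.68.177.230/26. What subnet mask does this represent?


/26 means 26 network bits, 6 host bits
Binary: 11111111111111111111111111000000
Mask: 255.255.255.192


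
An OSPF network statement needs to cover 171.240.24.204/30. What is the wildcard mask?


Subnet mask: 255.255.255.252
Wildcard = 255.255.255.255 - subnet mask
255 - 255 = 0
255 - 255 = 0
255 - 255 = 0
255 - 252 = 3
Wildcard: 0.0.0.3


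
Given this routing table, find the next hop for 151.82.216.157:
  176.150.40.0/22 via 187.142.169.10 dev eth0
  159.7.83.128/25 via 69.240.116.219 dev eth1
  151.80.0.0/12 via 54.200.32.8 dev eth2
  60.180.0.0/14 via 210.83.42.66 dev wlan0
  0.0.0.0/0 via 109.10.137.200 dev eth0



Longest prefix match for 151.82.216.157:
  /22 176.150.40.0: no
  /25 159.7.83.128: no
  /12 151.80.0.0: MATCH
  /14 60.180.0.0: no
  /0 0.0.0.0: MATCH
Selected: next-hop 54.200.32.8 via eth2 (matched /12)


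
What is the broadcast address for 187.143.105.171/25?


Network: 187.143.105.128/25
Host bits = 7
Set all host bits to 1:
Broadcast: 187.143.105.255


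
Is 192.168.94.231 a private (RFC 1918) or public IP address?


RFC 1918 private ranges:
  10.0.0.0/8 (10.0.0.0 - 10.255.255.255)
  172.16.0.0/12 (172.16.0.0 - 172.31.255.255)
  192.168.0.0/16 (192.168.0.0 - 192.168.255.255)
Private (in 192.168.0.0/16)


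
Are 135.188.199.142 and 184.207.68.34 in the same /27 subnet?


Mask: 255.255.255.224
135.188.199.142 AND mask = 135.188.199.128
184.207.68.34 AND mask = 184.207.68.32
No, different subnets (135.188.199.128 vs 184.207.68.32)


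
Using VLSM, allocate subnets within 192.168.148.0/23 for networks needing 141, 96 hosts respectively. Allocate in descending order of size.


141 hosts -> /24 (254 usable): 192.168.148.0/24
96 hosts -> /25 (126 usable): 192.168.149.0/25
Allocation: 192.168.148.0/24 (141 hosts, 254 usable); 192.168.149.0/25 (96 hosts, 126 usable)


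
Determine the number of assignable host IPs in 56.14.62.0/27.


Host bits = 32 - 27 = 5
Total addresses = 2^5 = 32
Usable = total - 2 (network and broadcast)
Usable hosts: 30


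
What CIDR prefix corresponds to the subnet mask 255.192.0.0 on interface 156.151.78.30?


Binary: 11111111.11000000.00000000.00000000
Count leading 1s
Prefix: /10


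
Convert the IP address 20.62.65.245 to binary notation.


20 = 00010100
62 = 00111110
65 = 01000001
245 = 11110101
Binary: 00010100.00111110.01000001.11110101


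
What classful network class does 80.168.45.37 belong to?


First octet: 80
Binary: 01010000
0xxxxxxx -> Class A (1-126)
Class A, default mask 255.0.0.0 (/8)


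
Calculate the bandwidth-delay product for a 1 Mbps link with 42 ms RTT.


BDP = bandwidth * RTT
= 1 Mbps * 42 ms
= 1 * 1e6 * 42 / 1000 bits
= 42000 bits
= 5250 bytes
= 5.127 KB
BDP = 42000 bits (5250 bytes)


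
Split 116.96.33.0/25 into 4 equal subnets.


New prefix = 25 + 2 = 27
Each subnet has 32 addresses
  116.96.33.0/27
  116.96.33.32/27
  116.96.33.64/27
  116.96.33.96/27
Subnets: 116.96.33.0/27, 116.96.33.32/27, 116.96.33.64/27, 116.96.33.96/27


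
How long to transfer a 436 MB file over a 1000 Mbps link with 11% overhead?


Effective throughput = 1000 * (1 - 11/100) = 890 Mbps
File size in Mb = 436 * 8 = 3488 Mb
Time = 3488 / 890
Time = 3.9191 seconds


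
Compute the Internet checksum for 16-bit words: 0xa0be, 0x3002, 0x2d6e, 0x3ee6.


Sum all words (with carry folding):
+ 0xa0be = 0xa0be
+ 0x3002 = 0xd0c0
+ 0x2d6e = 0xfe2e
+ 0x3ee6 = 0x3d15
One's complement: ~0x3d15
Checksum = 0xc2ea


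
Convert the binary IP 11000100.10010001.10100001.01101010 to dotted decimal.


11000100 = 196
10010001 = 145
10100001 = 161
01101010 = 106
IP: 196.145.161.106


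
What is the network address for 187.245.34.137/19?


IP:   10111011.11110101.00100010.10001001
Mask: 11111111.11111111.11100000.00000000
AND operation:
Net:  10111011.11110101.00100000.00000000
Network: 187.245.32.0/19


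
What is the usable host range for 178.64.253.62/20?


Network: 178.64.240.0
Broadcast: 178.64.255.255
First usable = network + 1
Last usable = broadcast - 1
Range: 178.64.240.1 to 178.64.255.254


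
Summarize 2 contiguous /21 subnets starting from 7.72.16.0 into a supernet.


Original prefix: /21
Number of subnets: 2 = 2^1
New prefix = 21 - 1 = 20
Supernet: 7.72.16.0/20


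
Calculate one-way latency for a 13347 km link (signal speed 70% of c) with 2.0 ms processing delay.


Speed = 0.7 * 3e5 km/s = 210000 km/s
Propagation delay = 13347 / 210000 = 0.0636 s = 63.5571 ms
Processing delay = 2.0 ms
Total one-way latency = 65.5571 ms


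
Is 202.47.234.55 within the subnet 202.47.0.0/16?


Subnet network: 202.47.0.0
Test IP AND mask: 202.47.0.0
Yes, 202.47.234.55 is in 202.47.0.0/16


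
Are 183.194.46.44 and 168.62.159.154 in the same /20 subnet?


Mask: 255.255.240.0
183.194.46.44 AND mask = 183.194.32.0
168.62.159.154 AND mask = 168.62.144.0
No, different subnets (183.194.32.0 vs 168.62.144.0)


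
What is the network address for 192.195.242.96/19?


IP:   11000000.11000011.11110010.01100000
Mask: 11111111.11111111.11100000.00000000
AND operation:
Net:  11000000.11000011.11100000.00000000
Network: 192.195.224.0/19


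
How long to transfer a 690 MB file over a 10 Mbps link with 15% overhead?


Effective throughput = 10 * (1 - 15/100) = 8.5 Mbps
File size in Mb = 690 * 8 = 5520 Mb
Time = 5520 / 8.5
Time = 649.4118 seconds


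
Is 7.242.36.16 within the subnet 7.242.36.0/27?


Subnet network: 7.242.36.0
Test IP AND mask: 7.242.36.0
Yes, 7.242.36.16 is in 7.242.36.0/27


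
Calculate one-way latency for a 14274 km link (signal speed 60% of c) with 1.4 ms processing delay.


Speed = 0.6 * 3e5 km/s = 180000 km/s
Propagation delay = 14274 / 180000 = 0.0793 s = 79.3 ms
Processing delay = 1.4 ms
Total one-way latency = 80.7 ms


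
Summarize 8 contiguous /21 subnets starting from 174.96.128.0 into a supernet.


Original prefix: /21
Number of subnets: 8 = 2^3
New prefix = 21 - 3 = 18
Supernet: 174.96.128.0/18


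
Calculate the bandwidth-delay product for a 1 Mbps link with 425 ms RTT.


BDP = bandwidth * RTT
= 1 Mbps * 425 ms
= 1 * 1e6 * 425 / 1000 bits
= 425000 bits
= 53125 bytes
= 51.8799 KB
BDP = 425000 bits (53125 bytes)


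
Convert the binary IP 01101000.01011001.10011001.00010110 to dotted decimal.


01101000 = 104
01011001 = 89
10011001 = 153
00010110 = 22
IP: 104.89.153.22


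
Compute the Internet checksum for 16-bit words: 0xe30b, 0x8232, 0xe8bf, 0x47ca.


Sum all words (with carry folding):
+ 0xe30b = 0xe30b
+ 0x8232 = 0x653e
+ 0xe8bf = 0x4dfe
+ 0x47ca = 0x95c8
One's complement: ~0x95c8
Checksum = 0x6a37


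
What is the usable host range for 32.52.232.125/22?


Network: 32.52.232.0
Broadcast: 32.52.235.255
First usable = network + 1
Last usable = broadcast - 1
Range: 32.52.232.1 to 32.52.235.254


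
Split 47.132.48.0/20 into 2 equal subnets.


New prefix = 20 + 1 = 21
Each subnet has 2048 addresses
  47.132.48.0/21
  47.132.56.0/21
Subnets: 47.132.48.0/21, 47.132.56.0/21


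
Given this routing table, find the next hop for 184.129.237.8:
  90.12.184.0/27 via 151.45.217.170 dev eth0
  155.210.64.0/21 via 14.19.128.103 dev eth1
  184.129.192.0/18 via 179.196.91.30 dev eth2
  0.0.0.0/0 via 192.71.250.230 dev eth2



Longest prefix match for 184.129.237.8:
  /27 90.12.184.0: no
  /21 155.210.64.0: no
  /18 184.129.192.0: MATCH
  /0 0.0.0.0: MATCH
Selected: next-hop 179.196.91.30 via eth2 (matched /18)


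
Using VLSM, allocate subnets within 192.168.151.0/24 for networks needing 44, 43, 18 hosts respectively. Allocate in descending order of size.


44 hosts -> /26 (62 usable): 192.168.151.0/26
43 hosts -> /26 (62 usable): 192.168.151.64/26
18 hosts -> /27 (30 usable): 192.168.151.128/27
Allocation: 192.168.151.0/26 (44 hosts, 62 usable); 192.168.151.64/26 (43 hosts, 62 usable); 192.168.151.128/27 (18 hosts, 30 usable)


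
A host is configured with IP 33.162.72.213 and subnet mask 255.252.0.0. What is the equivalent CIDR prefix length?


Binary: 11111111.11111100.00000000.00000000
Count leading 1s
Prefix: /14


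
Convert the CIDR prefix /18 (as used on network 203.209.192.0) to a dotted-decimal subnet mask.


/18 means 18 network bits, 14 host bits
Binary: 11111111111111111100000000000000
Mask: 255.255.192.0


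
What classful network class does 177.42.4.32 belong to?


First octet: 177
Binary: 10110001
10xxxxxx -> Class B (128-191)
Class B, default mask 255.255.0.0 (/16)


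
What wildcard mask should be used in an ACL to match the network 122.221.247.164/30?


Subnet mask: 255.255.255.252
Wildcard = 255.255.255.255 - subnet mask
255 - 255 = 0
255 - 255 = 0
255 - 255 = 0
255 - 252 = 3
Wildcard: 0.0.0.3


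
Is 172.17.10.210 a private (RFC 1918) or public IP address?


RFC 1918 private ranges:
  10.0.0.0/8 (10.0.0.0 - 10.255.255.255)
  172.16.0.0/12 (172.16.0.0 - 172.31.255.255)
  192.168.0.0/16 (192.168.0.0 - 192.168.255.255)
Private (in 172.16.0.0/12)


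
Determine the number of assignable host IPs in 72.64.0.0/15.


Host bits = 32 - 15 = 17
Total addresses = 2^17 = 131072
Usable = total - 2 (network and broadcast)
Usable hosts: 131070


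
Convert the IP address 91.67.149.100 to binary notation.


91 = 01011011
67 = 01000011
149 = 10010101
100 = 01100100
Binary: 01011011.01000011.10010101.01100100


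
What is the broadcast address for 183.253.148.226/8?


Network: 183.0.0.0/8
Host bits = 24
Set all host bits to 1:
Broadcast: 183.255.255.255


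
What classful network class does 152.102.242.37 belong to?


First octet: 152
Binary: 10011000
10xxxxxx -> Class B (128-191)
Class B, default mask 255.255.0.0 (/16)


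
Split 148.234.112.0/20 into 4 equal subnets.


New prefix = 20 + 2 = 22
Each subnet has 1024 addresses
  148.234.112.0/22
  148.234.116.0/22
  148.234.120.0/22
  148.234.124.0/22
Subnets: 148.234.112.0/22, 148.234.116.0/22, 148.234.120.0/22, 148.234.124.0/22


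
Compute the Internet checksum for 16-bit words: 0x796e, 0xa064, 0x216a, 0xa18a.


Sum all words (with carry folding):
+ 0x796e = 0x796e
+ 0xa064 = 0x19d3
+ 0x216a = 0x3b3d
+ 0xa18a = 0xdcc7
One's complement: ~0xdcc7
Checksum = 0x2338


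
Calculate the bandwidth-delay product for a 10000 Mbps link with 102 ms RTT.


BDP = bandwidth * RTT
= 10000 Mbps * 102 ms
= 10000 * 1e6 * 102 / 1000 bits
= 1020000000 bits
= 127500000 bytes
= 124511.7188 KB
BDP = 1020000000 bits (127500000 bytes)


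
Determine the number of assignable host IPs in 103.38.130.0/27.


Host bits = 32 - 27 = 5
Total addresses = 2^5 = 32
Usable = total - 2 (network and broadcast)
Usable hosts: 30


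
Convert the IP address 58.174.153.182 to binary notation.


58 = 00111010
174 = 10101110
153 = 10011001
182 = 10110110
Binary: 00111010.10101110.10011001.10110110


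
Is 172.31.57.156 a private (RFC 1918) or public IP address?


RFC 1918 private ranges:
  10.0.0.0/8 (10.0.0.0 - 10.255.255.255)
  172.16.0.0/12 (172.16.0.0 - 172.31.255.255)
  192.168.0.0/16 (192.168.0.0 - 192.168.255.255)
Private (in 172.16.0.0/12)


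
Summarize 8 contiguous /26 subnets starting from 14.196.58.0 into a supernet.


Original prefix: /26
Number of subnets: 8 = 2^3
New prefix = 26 - 3 = 23
Supernet: 14.196.58.0/23


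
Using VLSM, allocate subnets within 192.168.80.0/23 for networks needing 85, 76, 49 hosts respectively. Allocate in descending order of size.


85 hosts -> /25 (126 usable): 192.168.80.0/25
76 hosts -> /25 (126 usable): 192.168.80.128/25
49 hosts -> /26 (62 usable): 192.168.81.0/26
Allocation: 192.168.80.0/25 (85 hosts, 126 usable); 192.168.80.128/25 (76 hosts, 126 usable); 192.168.81.0/26 (49 hosts, 62 usable)


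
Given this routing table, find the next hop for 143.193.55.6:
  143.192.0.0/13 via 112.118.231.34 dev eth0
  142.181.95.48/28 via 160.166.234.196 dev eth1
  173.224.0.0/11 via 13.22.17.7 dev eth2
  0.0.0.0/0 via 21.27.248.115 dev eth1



Longest prefix match for 143.193.55.6:
  /13 143.192.0.0: MATCH
  /28 142.181.95.48: no
  /11 173.224.0.0: no
  /0 0.0.0.0: MATCH
Selected: next-hop 112.118.231.34 via eth0 (matched /13)


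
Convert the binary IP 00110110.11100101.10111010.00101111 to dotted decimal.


00110110 = 54
11100101 = 229
10111010 = 186
00101111 = 47
IP: 54.229.186.47


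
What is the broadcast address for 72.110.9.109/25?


Network: 72.110.9.0/25
Host bits = 7
Set all host bits to 1:
Broadcast: 72.110.9.127


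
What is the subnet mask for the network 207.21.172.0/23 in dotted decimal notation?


/23 means 23 network bits, 9 host bits
Binary: 11111111111111111111111000000000
Mask: 255.255.254.0


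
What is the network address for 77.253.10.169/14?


IP:   01001101.11111101.00001010.10101001
Mask: 11111111.11111100.00000000.00000000
AND operation:
Net:  01001101.11111100.00000000.00000000
Network: 77.252.0.0/14


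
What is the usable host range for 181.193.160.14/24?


Network: 181.193.160.0
Broadcast: 181.193.160.255
First usable = network + 1
Last usable = broadcast - 1
Range: 181.193.160.1 to 181.193.160.254


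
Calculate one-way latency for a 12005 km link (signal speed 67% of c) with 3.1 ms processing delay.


Speed = 0.67 * 3e5 km/s = 201000 km/s
Propagation delay = 12005 / 201000 = 0.0597 s = 59.7264 ms
Processing delay = 3.1 ms
Total one-way latency = 62.8264 ms


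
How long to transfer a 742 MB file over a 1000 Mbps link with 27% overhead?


Effective throughput = 1000 * (1 - 27/100) = 730 Mbps
File size in Mb = 742 * 8 = 5936 Mb
Time = 5936 / 730
Time = 8.1315 seconds


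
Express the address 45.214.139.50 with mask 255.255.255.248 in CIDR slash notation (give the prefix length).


Binary: 11111111.11111111.11111111.11111000
Count leading 1s
Prefix: /29


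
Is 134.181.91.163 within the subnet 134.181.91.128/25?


Subnet network: 134.181.91.128
Test IP AND mask: 134.181.91.128
Yes, 134.181.91.163 is in 134.181.91.128/25


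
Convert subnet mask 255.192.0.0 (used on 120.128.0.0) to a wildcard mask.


Subnet mask: 255.192.0.0
Wildcard = 255.255.255.255 - subnet mask
255 - 255 = 0
255 - 192 = 63
255 - 0 = 255
255 - 0 = 255
Wildcard: 0.63.255.255


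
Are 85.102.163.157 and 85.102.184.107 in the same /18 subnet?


Mask: 255.255.192.0
85.102.163.157 AND mask = 85.102.128.0
85.102.184.107 AND mask = 85.102.128.0
Yes, same subnet (85.102.128.0)


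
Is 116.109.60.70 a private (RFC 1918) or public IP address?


RFC 1918 private ranges:
  10.0.0.0/8 (10.0.0.0 - 10.255.255.255)
  172.16.0.0/12 (172.16.0.0 - 172.31.255.255)
  192.168.0.0/16 (192.168.0.0 - 192.168.255.255)
Public (not in any RFC 1918 range)


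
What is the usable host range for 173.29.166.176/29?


Network: 173.29.166.176
Broadcast: 173.29.166.183
First usable = network + 1
Last usable = broadcast - 1
Range: 173.29.166.177 to 173.29.166.182


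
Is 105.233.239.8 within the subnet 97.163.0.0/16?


Subnet network: 97.163.0.0
Test IP AND mask: 105.233.0.0
No, 105.233.239.8 is not in 97.163.0.0/16


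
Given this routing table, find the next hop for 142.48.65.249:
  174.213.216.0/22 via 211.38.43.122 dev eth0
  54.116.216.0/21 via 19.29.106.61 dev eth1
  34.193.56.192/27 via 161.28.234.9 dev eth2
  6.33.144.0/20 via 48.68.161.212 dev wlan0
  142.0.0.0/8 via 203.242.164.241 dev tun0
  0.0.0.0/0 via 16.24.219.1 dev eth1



Longest prefix match for 142.48.65.249:
  /22 174.213.216.0: no
  /21 54.116.216.0: no
  /27 34.193.56.192: no
  /20 6.33.144.0: no
  /8 142.0.0.0: MATCH
  /0 0.0.0.0: MATCH
Selected: next-hop 203.242.164.241 via tun0 (matched /8)


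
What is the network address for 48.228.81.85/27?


IP:   00110000.11100100.01010001.01010101
Mask: 11111111.11111111.11111111.11100000
AND operation:
Net:  00110000.11100100.01010001.01000000
Network: 48.228.81.64/27


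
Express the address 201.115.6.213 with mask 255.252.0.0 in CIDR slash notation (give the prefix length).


Binary: 11111111.11111100.00000000.00000000
Count leading 1s
Prefix: /14


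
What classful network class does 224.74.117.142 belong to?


First octet: 224
Binary: 11100000
1110xxxx -> Class D (224-239)
Class D (multicast), default mask N/A


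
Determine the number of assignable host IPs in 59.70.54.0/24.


Host bits = 32 - 24 = 8
Total addresses = 2^8 = 256
Usable = total - 2 (network and broadcast)
Usable hosts: 254


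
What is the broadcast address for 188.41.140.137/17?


Network: 188.41.128.0/17
Host bits = 15
Set all host bits to 1:
Broadcast: 188.41.255.255


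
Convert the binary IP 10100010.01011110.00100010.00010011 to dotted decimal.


10100010 = 162
01011110 = 94
00100010 = 34
00010011 = 19
IP: 162.94.34.19


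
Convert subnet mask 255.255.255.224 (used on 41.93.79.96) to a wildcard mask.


Subnet mask: 255.255.255.224
Wildcard = 255.255.255.255 - subnet mask
255 - 255 = 0
255 - 255 = 0
255 - 255 = 0
255 - 224 = 31
Wildcard: 0.0.0.31


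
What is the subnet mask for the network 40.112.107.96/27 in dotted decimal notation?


/27 means 27 network bits, 5 host bits
Binary: 11111111111111111111111111100000
Mask: 255.255.255.224


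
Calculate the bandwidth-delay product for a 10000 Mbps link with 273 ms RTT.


BDP = bandwidth * RTT
= 10000 Mbps * 273 ms
= 10000 * 1e6 * 273 / 1000 bits
= 2730000000 bits
= 341250000 bytes
= 333251.9531 KB
BDP = 2730000000 bits (341250000 bytes)


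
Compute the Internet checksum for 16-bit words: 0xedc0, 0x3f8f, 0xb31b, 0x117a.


Sum all words (with carry folding):
+ 0xedc0 = 0xedc0
+ 0x3f8f = 0x2d50
+ 0xb31b = 0xe06b
+ 0x117a = 0xf1e5
One's complement: ~0xf1e5
Checksum = 0x0e1a


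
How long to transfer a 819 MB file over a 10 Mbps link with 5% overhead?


Effective throughput = 10 * (1 - 5/100) = 9.5 Mbps
File size in Mb = 819 * 8 = 6552 Mb
Time = 6552 / 9.5
Time = 689.6842 seconds


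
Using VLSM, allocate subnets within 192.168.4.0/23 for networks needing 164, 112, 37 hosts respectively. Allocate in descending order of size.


164 hosts -> /24 (254 usable): 192.168.4.0/24
112 hosts -> /25 (126 usable): 192.168.5.0/25
37 hosts -> /26 (62 usable): 192.168.5.128/26
Allocation: 192.168.4.0/24 (164 hosts, 254 usable); 192.168.5.0/25 (112 hosts, 126 usable); 192.168.5.128/26 (37 hosts, 62 usable)


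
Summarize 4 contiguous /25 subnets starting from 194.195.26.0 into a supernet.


Original prefix: /25
Number of subnets: 4 = 2^2
New prefix = 25 - 2 = 23
Supernet: 194.195.26.0/23


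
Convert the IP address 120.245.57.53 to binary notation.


120 = 01111000
245 = 11110101
57 = 00111001
53 = 00110101
Binary: 01111000.11110101.00111001.00110101


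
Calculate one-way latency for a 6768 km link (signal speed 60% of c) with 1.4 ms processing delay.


Speed = 0.6 * 3e5 km/s = 180000 km/s
Propagation delay = 6768 / 180000 = 0.0376 s = 37.6 ms
Processing delay = 1.4 ms
Total one-way latency = 39 ms


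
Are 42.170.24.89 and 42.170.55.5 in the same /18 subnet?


Mask: 255.255.192.0
42.170.24.89 AND mask = 42.170.0.0
42.170.55.5 AND mask = 42.170.0.0
Yes, same subnet (42.170.0.0)


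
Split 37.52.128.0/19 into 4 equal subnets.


New prefix = 19 + 2 = 21
Each subnet has 2048 addresses
  37.52.128.0/21
  37.52.136.0/21
  37.52.144.0/21
  37.52.152.0/21
Subnets: 37.52.128.0/21, 37.52.136.0/21, 37.52.144.0/21, 37.52.152.0/21


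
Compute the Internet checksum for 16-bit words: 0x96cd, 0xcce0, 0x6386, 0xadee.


Sum all words (with carry folding):
+ 0x96cd = 0x96cd
+ 0xcce0 = 0x63ae
+ 0x6386 = 0xc734
+ 0xadee = 0x7523
One's complement: ~0x7523
Checksum = 0x8adc


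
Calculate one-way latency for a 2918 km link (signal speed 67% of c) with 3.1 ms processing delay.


Speed = 0.67 * 3e5 km/s = 201000 km/s
Propagation delay = 2918 / 201000 = 0.0145 s = 14.5174 ms
Processing delay = 3.1 ms
Total one-way latency = 17.6174 ms


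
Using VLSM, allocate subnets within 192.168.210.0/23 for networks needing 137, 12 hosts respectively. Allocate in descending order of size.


137 hosts -> /24 (254 usable): 192.168.210.0/24
12 hosts -> /28 (14 usable): 192.168.211.0/28
Allocation: 192.168.210.0/24 (137 hosts, 254 usable); 192.168.211.0/28 (12 hosts, 14 usable)


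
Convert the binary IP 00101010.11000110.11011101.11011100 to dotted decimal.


00101010 = 42
11000110 = 198
11011101 = 221
11011100 = 220
IP: 42.198.221.220


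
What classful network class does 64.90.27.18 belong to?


First octet: 64
Binary: 01000000
0xxxxxxx -> Class A (1-126)
Class A, default mask 255.0.0.0 (/8)


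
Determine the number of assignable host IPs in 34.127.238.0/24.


Host bits = 32 - 24 = 8
Total addresses = 2^8 = 256
Usable = total - 2 (network and broadcast)
Usable hosts: 254


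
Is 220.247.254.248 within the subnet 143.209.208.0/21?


Subnet network: 143.209.208.0
Test IP AND mask: 220.247.248.0
No, 220.247.254.248 is not in 143.209.208.0/21


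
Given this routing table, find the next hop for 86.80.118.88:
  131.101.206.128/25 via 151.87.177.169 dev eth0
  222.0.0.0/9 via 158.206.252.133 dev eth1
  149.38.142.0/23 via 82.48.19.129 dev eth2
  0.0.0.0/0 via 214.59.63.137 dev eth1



Longest prefix match for 86.80.118.88:
  /25 131.101.206.128: no
  /9 222.0.0.0: no
  /23 149.38.142.0: no
  /0 0.0.0.0: MATCH
Selected: next-hop 214.59.63.137 via eth1 (matched /0)


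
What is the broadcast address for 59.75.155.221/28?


Network: 59.75.155.208/28
Host bits = 4
Set all host bits to 1:
Broadcast: 59.75.155.223


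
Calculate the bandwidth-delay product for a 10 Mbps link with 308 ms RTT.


BDP = bandwidth * RTT
= 10 Mbps * 308 ms
= 10 * 1e6 * 308 / 1000 bits
= 3080000 bits
= 385000 bytes
= 375.9766 KB
BDP = 3080000 bits (385000 bytes)


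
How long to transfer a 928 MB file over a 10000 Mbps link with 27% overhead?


Effective throughput = 10000 * (1 - 27/100) = 7300 Mbps
File size in Mb = 928 * 8 = 7424 Mb
Time = 7424 / 7300
Time = 1.017 seconds


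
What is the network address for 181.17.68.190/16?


IP:   10110101.00010001.01000100.10111110
Mask: 11111111.11111111.00000000.00000000
AND operation:
Net:  10110101.00010001.00000000.00000000
Network: 181.17.0.0/16


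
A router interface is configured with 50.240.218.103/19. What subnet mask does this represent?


/19 means 19 network bits, 13 host bits
Binary: 11111111111111111110000000000000
Mask: 255.255.224.0


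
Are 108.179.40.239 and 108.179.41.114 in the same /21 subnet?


Mask: 255.255.248.0
108.179.40.239 AND mask = 108.179.40.0
108.179.41.114 AND mask = 108.179.40.0
Yes, same subnet (108.179.40.0)


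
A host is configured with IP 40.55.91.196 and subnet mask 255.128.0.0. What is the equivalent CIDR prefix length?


Binary: 11111111.10000000.00000000.00000000
Count leading 1s
Prefix: /9


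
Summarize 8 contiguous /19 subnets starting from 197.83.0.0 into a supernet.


Original prefix: /19
Number of subnets: 8 = 2^3
New prefix = 19 - 3 = 16
Supernet: 197.83.0.0/16


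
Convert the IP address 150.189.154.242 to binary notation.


150 = 10010110
189 = 10111101
154 = 10011010
242 = 11110010
Binary: 10010110.10111101.10011010.11110010


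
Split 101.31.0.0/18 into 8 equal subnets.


New prefix = 18 + 3 = 21
Each subnet has 2048 addresses
  101.31.0.0/21
  101.31.8.0/21
  101.31.16.0/21
  101.31.24.0/21
  101.31.32.0/21
  101.31.40.0/21
  101.31.48.0/21
  101.31.56.0/21
Subnets: 101.31.0.0/21, 101.31.8.0/21, 101.31.16.0/21, 101.31.24.0/21, 101.31.32.0/21, 101.31.40.0/21, 101.31.48.0/21, 101.31.56.0/21


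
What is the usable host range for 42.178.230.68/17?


Network: 42.178.128.0
Broadcast: 42.178.255.255
First usable = network + 1
Last usable = broadcast - 1
Range: 42.178.128.1 to 42.178.255.254


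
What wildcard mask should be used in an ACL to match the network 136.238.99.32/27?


Subnet mask: 255.255.255.224
Wildcard = 255.255.255.255 - subnet mask
255 - 255 = 0
255 - 255 = 0
255 - 255 = 0
255 - 224 = 31
Wildcard: 0.0.0.31


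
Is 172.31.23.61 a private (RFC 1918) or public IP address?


RFC 1918 private ranges:
  10.0.0.0/8 (10.0.0.0 - 10.255.255.255)
  172.16.0.0/12 (172.16.0.0 - 172.31.255.255)
  192.168.0.0/16 (192.168.0.0 - 192.168.255.255)
Private (in 172.16.0.0/12)


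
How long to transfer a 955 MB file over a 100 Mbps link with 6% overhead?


Effective throughput = 100 * (1 - 6/100) = 94 Mbps
File size in Mb = 955 * 8 = 7640 Mb
Time = 7640 / 94
Time = 81.2766 seconds


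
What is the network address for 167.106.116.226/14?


IP:   10100111.01101010.01110100.11100010
Mask: 11111111.11111100.00000000.00000000
AND operation:
Net:  10100111.01101000.00000000.00000000
Network: 167.104.0.0/14


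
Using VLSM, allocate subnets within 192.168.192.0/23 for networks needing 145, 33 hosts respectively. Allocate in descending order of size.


145 hosts -> /24 (254 usable): 192.168.192.0/24
33 hosts -> /26 (62 usable): 192.168.193.0/26
Allocation: 192.168.192.0/24 (145 hosts, 254 usable); 192.168.193.0/26 (33 hosts, 62 usable)


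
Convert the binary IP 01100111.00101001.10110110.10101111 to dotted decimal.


01100111 = 103
00101001 = 41
10110110 = 182
10101111 = 175
IP: 103.41.182.175


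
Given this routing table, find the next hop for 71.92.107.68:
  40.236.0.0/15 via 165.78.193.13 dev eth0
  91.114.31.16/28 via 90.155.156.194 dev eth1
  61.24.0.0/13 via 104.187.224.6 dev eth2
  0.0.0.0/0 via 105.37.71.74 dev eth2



Longest prefix match for 71.92.107.68:
  /15 40.236.0.0: no
  /28 91.114.31.16: no
  /13 61.24.0.0: no
  /0 0.0.0.0: MATCH
Selected: next-hop 105.37.71.74 via eth2 (matched /0)


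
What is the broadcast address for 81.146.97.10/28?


Network: 81.146.97.0/28
Host bits = 4
Set all host bits to 1:
Broadcast: 81.146.97.15


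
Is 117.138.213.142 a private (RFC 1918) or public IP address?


RFC 1918 private ranges:
  10.0.0.0/8 (10.0.0.0 - 10.255.255.255)
  172.16.0.0/12 (172.16.0.0 - 172.31.255.255)
  192.168.0.0/16 (192.168.0.0 - 192.168.255.255)
Public (not in any RFC 1918 range)


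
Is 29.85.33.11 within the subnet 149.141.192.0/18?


Subnet network: 149.141.192.0
Test IP AND mask: 29.85.0.0
No, 29.85.33.11 is not in 149.141.192.0/18


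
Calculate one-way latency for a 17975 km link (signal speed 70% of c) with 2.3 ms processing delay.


Speed = 0.7 * 3e5 km/s = 210000 km/s
Propagation delay = 17975 / 210000 = 0.0856 s = 85.5952 ms
Processing delay = 2.3 ms
Total one-way latency = 87.8952 ms


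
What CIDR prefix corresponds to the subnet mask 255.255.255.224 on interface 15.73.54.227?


Binary: 11111111.11111111.11111111.11100000
Count leading 1s
Prefix: /27


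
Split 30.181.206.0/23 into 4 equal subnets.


New prefix = 23 + 2 = 25
Each subnet has 128 addresses
  30.181.206.0/25
  30.181.206.128/25
  30.181.207.0/25
  30.181.207.128/25
Subnets: 30.181.206.0/25, 30.181.206.128/25, 30.181.207.0/25, 30.181.207.128/25


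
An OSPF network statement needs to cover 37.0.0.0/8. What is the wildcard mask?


Subnet mask: 255.0.0.0
Wildcard = 255.255.255.255 - subnet mask
255 - 255 = 0
255 - 0 = 255
255 - 0 = 255
255 - 0 = 255
Wildcard: 0.255.255.255


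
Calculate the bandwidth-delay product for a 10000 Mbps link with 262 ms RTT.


BDP = bandwidth * RTT
= 10000 Mbps * 262 ms
= 10000 * 1e6 * 262 / 1000 bits
= 2620000000 bits
= 327500000 bytes
= 319824.2188 KB
BDP = 2620000000 bits (327500000 bytes)


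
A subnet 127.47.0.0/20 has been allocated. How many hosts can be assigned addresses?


Host bits = 32 - 20 = 12
Total addresses = 2^12 = 4096
Usable = total - 2 (network and broadcast)
Usable hosts: 4094


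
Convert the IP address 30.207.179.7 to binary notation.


30 = 00011110
207 = 11001111
179 = 10110011
7 = 00000111
Binary: 00011110.11001111.10110011.00000111


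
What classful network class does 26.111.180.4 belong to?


First octet: 26
Binary: 00011010
0xxxxxxx -> Class A (1-126)
Class A, default mask 255.0.0.0 (/8)


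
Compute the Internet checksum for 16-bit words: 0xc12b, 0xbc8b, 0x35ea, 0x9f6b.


Sum all words (with carry folding):
+ 0xc12b = 0xc12b
+ 0xbc8b = 0x7db7
+ 0x35ea = 0xb3a1
+ 0x9f6b = 0x530d
One's complement: ~0x530d
Checksum = 0xacf2


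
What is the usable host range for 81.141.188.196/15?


Network: 81.140.0.0
Broadcast: 81.141.255.255
First usable = network + 1
Last usable = broadcast - 1
Range: 81.140.0.1 to 81.141.255.254


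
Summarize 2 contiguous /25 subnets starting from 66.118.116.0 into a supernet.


Original prefix: /25
Number of subnets: 2 = 2^1
New prefix = 25 - 1 = 24
Supernet: 66.118.116.0/24


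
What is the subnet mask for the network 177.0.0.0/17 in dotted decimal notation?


/17 means 17 network bits, 15 host bits
Binary: 11111111111111111000000000000000
Mask: 255.255.128.0


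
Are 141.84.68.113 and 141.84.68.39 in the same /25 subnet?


Mask: 255.255.255.128
141.84.68.113 AND mask = 141.84.68.0
141.84.68.39 AND mask = 141.84.68.0
Yes, same subnet (141.84.68.0)


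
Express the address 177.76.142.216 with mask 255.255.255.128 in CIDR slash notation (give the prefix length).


Binary: 11111111.11111111.11111111.10000000
Count leading 1s
Prefix: /25


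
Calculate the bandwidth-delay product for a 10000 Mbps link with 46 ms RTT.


BDP = bandwidth * RTT
= 10000 Mbps * 46 ms
= 10000 * 1e6 * 46 / 1000 bits
= 460000000 bits
= 57500000 bytes
= 56152.3438 KB
BDP = 460000000 bits (57500000 bytes)


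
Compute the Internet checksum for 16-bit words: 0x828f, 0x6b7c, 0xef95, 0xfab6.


Sum all words (with carry folding):
+ 0x828f = 0x828f
+ 0x6b7c = 0xee0b
+ 0xef95 = 0xdda1
+ 0xfab6 = 0xd858
One's complement: ~0xd858
Checksum = 0x27a7


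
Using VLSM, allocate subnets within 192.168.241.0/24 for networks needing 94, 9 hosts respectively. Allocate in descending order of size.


94 hosts -> /25 (126 usable): 192.168.241.0/25
9 hosts -> /28 (14 usable): 192.168.241.128/28
Allocation: 192.168.241.0/25 (94 hosts, 126 usable); 192.168.241.128/28 (9 hosts, 14 usable)


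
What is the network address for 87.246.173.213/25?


IP:   01010111.11110110.10101101.11010101
Mask: 11111111.11111111.11111111.10000000
AND operation:
Net:  01010111.11110110.10101101.10000000
Network: 87.246.173.128/25


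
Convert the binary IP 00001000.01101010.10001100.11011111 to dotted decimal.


00001000 = 8
01101010 = 106
10001100 = 140
11011111 = 223
IP: 8.106.140.223


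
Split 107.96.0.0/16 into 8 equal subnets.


New prefix = 16 + 3 = 19
Each subnet has 8192 addresses
  107.96.0.0/19
  107.96.32.0/19
  107.96.64.0/19
  107.96.96.0/19
  107.96.128.0/19
  107.96.160.0/19
  107.96.192.0/19
  107.96.224.0/19
Subnets: 107.96.0.0/19, 107.96.32.0/19, 107.96.64.0/19, 107.96.96.0/19, 107.96.128.0/19, 107.96.160.0/19, 107.96.192.0/19, 107.96.224.0/19


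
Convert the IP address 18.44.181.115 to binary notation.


18 = 00010010
44 = 00101100
181 = 10110101
115 = 01110011
Binary: 00010010.00101100.10110101.01110011


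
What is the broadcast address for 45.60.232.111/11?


Network: 45.32.0.0/11
Host bits = 21
Set all host bits to 1:
Broadcast: 45.63.255.255


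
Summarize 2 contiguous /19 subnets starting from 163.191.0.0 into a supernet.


Original prefix: /19
Number of subnets: 2 = 2^1
New prefix = 19 - 1 = 18
Supernet: 163.191.0.0/18


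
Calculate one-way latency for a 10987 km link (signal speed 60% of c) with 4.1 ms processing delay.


Speed = 0.6 * 3e5 km/s = 180000 km/s
Propagation delay = 10987 / 180000 = 0.061 s = 61.0389 ms
Processing delay = 4.1 ms
Total one-way latency = 65.1389 ms


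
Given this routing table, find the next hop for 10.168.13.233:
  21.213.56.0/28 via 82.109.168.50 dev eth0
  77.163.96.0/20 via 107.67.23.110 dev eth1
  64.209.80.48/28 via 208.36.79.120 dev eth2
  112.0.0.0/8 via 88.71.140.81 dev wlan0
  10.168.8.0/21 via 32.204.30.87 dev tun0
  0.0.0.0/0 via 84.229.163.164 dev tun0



Longest prefix match for 10.168.13.233:
  /28 21.213.56.0: no
  /20 77.163.96.0: no
  /28 64.209.80.48: no
  /8 112.0.0.0: no
  /21 10.168.8.0: MATCH
  /0 0.0.0.0: MATCH
Selected: next-hop 32.204.30.87 via tun0 (matched /21)


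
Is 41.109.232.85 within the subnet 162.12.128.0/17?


Subnet network: 162.12.128.0
Test IP AND mask: 41.109.128.0
No, 41.109.232.85 is not in 162.12.128.0/17


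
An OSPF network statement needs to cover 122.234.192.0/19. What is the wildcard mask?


Subnet mask: 255.255.224.0
Wildcard = 255.255.255.255 - subnet mask
255 - 255 = 0
255 - 255 = 0
255 - 224 = 31
255 - 0 = 255
Wildcard: 0.0.31.255


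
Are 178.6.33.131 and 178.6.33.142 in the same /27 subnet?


Mask: 255.255.255.224
178.6.33.131 AND mask = 178.6.33.128
178.6.33.142 AND mask = 178.6.33.128
Yes, same subnet (178.6.33.128)


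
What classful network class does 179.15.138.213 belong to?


First octet: 179
Binary: 10110011
10xxxxxx -> Class B (128-191)
Class B, default mask 255.255.0.0 (/16)


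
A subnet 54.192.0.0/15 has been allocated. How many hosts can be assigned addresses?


Host bits = 32 - 15 = 17
Total addresses = 2^17 = 131072
Usable = total - 2 (network and broadcast)
Usable hosts: 131070


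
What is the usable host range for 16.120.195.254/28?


Network: 16.120.195.240
Broadcast: 16.120.195.255
First usable = network + 1
Last usable = broadcast - 1
Range: 16.120.195.241 to 16.120.195.254


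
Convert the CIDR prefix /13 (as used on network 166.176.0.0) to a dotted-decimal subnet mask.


/13 means 13 network bits, 19 host bits
Binary: 11111111111110000000000000000000
Mask: 255.248.0.0


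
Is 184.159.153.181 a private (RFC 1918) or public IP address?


RFC 1918 private ranges:
  10.0.0.0/8 (10.0.0.0 - 10.255.255.255)
  172.16.0.0/12 (172.16.0.0 - 172.31.255.255)
  192.168.0.0/16 (192.168.0.0 - 192.168.255.255)
Public (not in any RFC 1918 range)


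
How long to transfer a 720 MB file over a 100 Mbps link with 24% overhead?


Effective throughput = 100 * (1 - 24/100) = 76 Mbps
File size in Mb = 720 * 8 = 5760 Mb
Time = 5760 / 76
Time = 75.7895 seconds


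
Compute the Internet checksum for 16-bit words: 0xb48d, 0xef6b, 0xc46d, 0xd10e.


Sum all words (with carry folding):
+ 0xb48d = 0xb48d
+ 0xef6b = 0xa3f9
+ 0xc46d = 0x6867
+ 0xd10e = 0x3976
One's complement: ~0x3976
Checksum = 0xc689


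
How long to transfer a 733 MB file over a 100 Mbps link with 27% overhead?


Effective throughput = 100 * (1 - 27/100) = 73 Mbps
File size in Mb = 733 * 8 = 5864 Mb
Time = 5864 / 73
Time = 80.3288 seconds


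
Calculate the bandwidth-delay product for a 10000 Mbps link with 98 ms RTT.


BDP = bandwidth * RTT
= 10000 Mbps * 98 ms
= 10000 * 1e6 * 98 / 1000 bits
= 980000000 bits
= 122500000 bytes
= 119628.9062 KB
BDP = 980000000 bits (122500000 bytes)
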